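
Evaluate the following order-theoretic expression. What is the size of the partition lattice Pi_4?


B(n) = number of set partitions of an n-element set.
B(n) satisfies the recurrence: B(n+1) = sum_k C(n,k)*B(k).
B(4) = 15


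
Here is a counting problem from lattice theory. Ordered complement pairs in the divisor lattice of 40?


Complement pair (a,b): a meet b = bottom, a join b = top.
Here: gcd(a,b)=1 and lcm(a,b)=40, i.e. a*b=40 with a,b coprime.
Pairs found: (1,40), (5,8), (8,5), (40,1)
Total ordered pairs: 4


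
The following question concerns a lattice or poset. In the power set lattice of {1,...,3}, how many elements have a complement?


An element a is complemented if some b has a meet b = bottom, a join b = top.
every subset A has complement S\A, so all elements are complemented.
Complemented elements: {}, {1}, {2}, {3}, {1,2}, {1,3}, ... (2 more)
Count: 8


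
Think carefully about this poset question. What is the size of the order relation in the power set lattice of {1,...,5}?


The order relation is {(a,b) : a <= b}, reflexive so it includes (a,a).
Examples: ({},{}), ({},{1,2}), ({},{1,2,3}), ({},{1,2,3,4}), ({},{1,2,3,4,5}), ...
Total ordered pairs: 243


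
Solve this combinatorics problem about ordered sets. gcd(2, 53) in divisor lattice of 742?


Meet=gcd.
gcd(2,53)=1


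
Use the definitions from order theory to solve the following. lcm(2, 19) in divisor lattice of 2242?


Join=lcm.
gcd(2,19)=1
lcm=38


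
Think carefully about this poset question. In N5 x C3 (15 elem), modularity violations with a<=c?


Modular law: if a <= c then a v (b ^ c) = (a v b) ^ c.
Check all triples (a,b,c) with a <= c among 15 elements.
  e.g. a=(a,0), b=(c,0), c=(b,0): lhs=(a,0) != rhs=(b,0)
  e.g. a=(a,0), b=(c,1), c=(b,0): lhs=(a,0) != rhs=(b,0)
Total violating triples: 18


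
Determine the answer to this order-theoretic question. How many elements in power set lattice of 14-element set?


Power set = 2^n.
2^14 = 16384


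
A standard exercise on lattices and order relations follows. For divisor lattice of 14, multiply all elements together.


Divisors of 14: [1, 2, 7, 14]
Product = n^(d(n)/2) = 14^(4/2)
Product = 196


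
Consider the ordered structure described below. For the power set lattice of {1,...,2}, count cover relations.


A cover relation a -< b holds when a < b with no c strictly between.
Cover relations:
  {} -< {1}
  {} -< {2}
  {1} -< {1,2}
  {2} -< {1,2}
Total: 4


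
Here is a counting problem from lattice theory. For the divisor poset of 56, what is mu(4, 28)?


In a divisor lattice, mu(a,b) = mu(b/a) where mu is the classical Mobius function.
b/a = 28/4 = 7
Prime factorization of 7: primes [7]
7 is squarefree with 1 prime factor(s), so mu(7) = (-1)^1 = -1


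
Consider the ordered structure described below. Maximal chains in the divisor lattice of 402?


A maximal chain goes from the minimum element to a maximal element via cover relations.
Counting all min-to-max paths in the cover graph.
Total maximal chains: 6


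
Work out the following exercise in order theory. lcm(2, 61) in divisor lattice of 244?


Join=lcm.
gcd(2,61)=1
lcm=122


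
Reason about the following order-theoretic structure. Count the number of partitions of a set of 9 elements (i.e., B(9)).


B(n) = number of set partitions of an n-element set.
B(n) satisfies the recurrence: B(n+1) = sum_k C(n,k)*B(k).
B(9) = 21147


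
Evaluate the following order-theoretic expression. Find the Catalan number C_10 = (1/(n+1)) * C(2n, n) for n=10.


C(n) = C(2n, n) / (n+1).
C(20, 10) = 184756
C(10) = 184756 / 11 = 16796


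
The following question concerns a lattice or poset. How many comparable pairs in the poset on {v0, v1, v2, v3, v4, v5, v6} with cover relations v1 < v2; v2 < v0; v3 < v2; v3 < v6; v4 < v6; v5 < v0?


A comparable pair {a,b} has a < b or b < a in the order.
Count unordered pairs where one element is strictly below the other.
Examples: {v0,v1}, {v0,v2}, {v0,v3}, {v0,v5}, ...
Total comparable pairs: 8


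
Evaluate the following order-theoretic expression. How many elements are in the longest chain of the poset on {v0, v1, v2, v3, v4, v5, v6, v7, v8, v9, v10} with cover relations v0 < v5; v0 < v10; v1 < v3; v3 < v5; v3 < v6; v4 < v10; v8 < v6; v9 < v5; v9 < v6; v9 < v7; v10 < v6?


A chain is a totally ordered subset; we count the number of elements in a maximum chain.
Compute, for each element x, the size of the longest chain ending at x:
  v0: 1
  v1: 1
  v2: 1
  v4: 1
  v8: 1
  v9: 1
  ...
A maximum chain: v1 < v3 < v5
Number of elements in the longest chain: 3


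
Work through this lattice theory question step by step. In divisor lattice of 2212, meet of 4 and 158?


In a divisor lattice, meet = gcd (greatest common divisor).
By Euclidean algorithm or factoring: gcd(4,158) = 2


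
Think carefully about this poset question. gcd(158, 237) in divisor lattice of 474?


Meet=gcd.
gcd(158,237)=79


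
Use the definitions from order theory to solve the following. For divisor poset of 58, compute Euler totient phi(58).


phi(n) = n * prod_{p|n} (1 - 1/p).
Prime divisors of 58: [2, 29]
phi(58) = 58 * (1 - 1/2) * (1 - 1/29)
phi(58) = 28


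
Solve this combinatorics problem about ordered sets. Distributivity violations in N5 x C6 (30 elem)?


Distributive law: a ^ (b v c) = (a ^ b) v (a ^ c).
Check all 30^3 = 27000 ordered triples (a,b,c).
  e.g. a=(b,0), b=(a,0), c=(c,0): lhs=(b,0) != rhs=(a,0)
  e.g. a=(b,0), b=(a,0), c=(c,1): lhs=(b,0) != rhs=(a,0)
Total violating triples: 432


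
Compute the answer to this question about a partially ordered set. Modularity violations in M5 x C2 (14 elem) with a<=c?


Modular law: if a <= c then a v (b ^ c) = (a v b) ^ c.
Check all triples (a,b,c) with a <= c among 14 elements.
This lattice is modular (diamonds M_m and their chain-products are modular).
Total violating triples: 0


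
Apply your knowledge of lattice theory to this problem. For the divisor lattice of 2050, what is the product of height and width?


Height = length of longest chain minus 1; width = size of largest antichain.
A maximum chain: 1 | 41 | 205 | 1025 | 2050  (height 4).
A maximum antichain: {10, 25, 82, 205}  (width 4).
Product = 4 * 4 = 16


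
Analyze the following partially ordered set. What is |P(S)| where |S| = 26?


Power set = 2^n.
2^26 = 67108864


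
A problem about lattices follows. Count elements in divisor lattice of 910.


Divisors of 910: [1, 2, 5, 7, 10, 13, 14, 26, 35, 65, 70, 91, 130, 182, 455, 910]
Count: 16


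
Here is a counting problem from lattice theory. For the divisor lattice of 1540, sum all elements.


sigma(n) = sum of divisors.
Divisors of 1540: [1, 2, 4, 5, 7, 10, 11, 14, 20, 22, 28, 35, 44, 55, 70, 77, 110, 140, 154, 220, 308, 385, 770, 1540]
Sum = 4032


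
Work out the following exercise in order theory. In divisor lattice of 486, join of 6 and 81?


In a divisor lattice, join = lcm (least common multiple).
gcd(6,81) = 3
lcm(6,81) = 6*81/gcd = 486/3 = 162


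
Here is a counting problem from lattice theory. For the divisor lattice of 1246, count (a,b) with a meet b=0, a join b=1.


Complement pair (a,b): a meet b = bottom, a join b = top.
Here: gcd(a,b)=1 and lcm(a,b)=1246, i.e. a*b=1246 with a,b coprime.
Pairs found: (1,1246), (2,623), (7,178), (14,89), ... (4 more)
Total ordered pairs: 8


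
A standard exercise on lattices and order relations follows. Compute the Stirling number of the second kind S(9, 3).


S(n,k) = k*S(n-1,k) + S(n-1,k-1).
S(8,3) = 966, S(8,2) = 127
S(9,3) = 3*966 + 127 = 2898 + 127
S(9,3) = 3025


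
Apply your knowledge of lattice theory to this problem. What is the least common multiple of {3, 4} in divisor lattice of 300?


In a divisor lattice, join = lcm (least common multiple).
Compute lcm iteratively: start with first element, then lcm(current, next).
Elements: [3, 4]
lcm(3,4) = 12
Final lcm = 12


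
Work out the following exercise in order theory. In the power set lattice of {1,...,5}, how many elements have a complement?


An element a is complemented if some b has a meet b = bottom, a join b = top.
every subset A has complement S\A, so all elements are complemented.
Complemented elements: {}, {1}, {2}, {3}, {4}, {5}, ... (26 more)
Count: 32


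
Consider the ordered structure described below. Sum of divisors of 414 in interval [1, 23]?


Interval [1,23] in divisors of 414: [1, 23]
Sum = 24


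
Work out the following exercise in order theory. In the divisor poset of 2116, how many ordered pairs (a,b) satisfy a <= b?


The order relation is {(a,b) : a <= b}, reflexive so it includes (a,a).
Examples: (1,1), (1,1058), (1,2), (1,2116), (1,23), ...
Total ordered pairs: 36


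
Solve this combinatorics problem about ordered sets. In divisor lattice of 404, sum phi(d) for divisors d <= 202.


Divisors of 404 up to 202: [1, 2, 4, 101, 202]
phi values: [1, 1, 2, 100, 100]
Sum = 204


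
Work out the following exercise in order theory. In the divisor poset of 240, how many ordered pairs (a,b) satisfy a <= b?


The order relation is {(a,b) : a <= b}, reflexive so it includes (a,a).
Examples: (1,1), (1,10), (1,12), (1,120), (1,15), ...
Total ordered pairs: 135


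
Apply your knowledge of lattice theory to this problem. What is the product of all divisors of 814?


Divisors of 814: [1, 2, 11, 22, 37, 74, 407, 814]
Product = n^(d(n)/2) = 814^(8/2)
Product = 439033459216


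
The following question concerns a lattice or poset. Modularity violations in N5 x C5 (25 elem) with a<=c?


Modular law: if a <= c then a v (b ^ c) = (a v b) ^ c.
Check all triples (a,b,c) with a <= c among 25 elements.
  e.g. a=(a,0), b=(c,0), c=(b,0): lhs=(a,0) != rhs=(b,0)
  e.g. a=(a,0), b=(c,1), c=(b,0): lhs=(a,0) != rhs=(b,0)
Total violating triples: 75


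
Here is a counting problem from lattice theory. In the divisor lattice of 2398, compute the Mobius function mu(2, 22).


In a divisor lattice, mu(a,b) = mu(b/a) where mu is the classical Mobius function.
b/a = 22/2 = 11
Prime factorization of 11: primes [11]
11 is squarefree with 1 prime factor(s), so mu(11) = (-1)^1 = -1


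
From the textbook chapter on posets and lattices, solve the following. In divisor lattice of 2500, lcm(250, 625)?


Join=lcm.
gcd(250,625)=125
lcm=1250


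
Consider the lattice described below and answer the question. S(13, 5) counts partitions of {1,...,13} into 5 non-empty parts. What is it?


S(n,k) = k*S(n-1,k) + S(n-1,k-1).
S(12,5) = 1379400, S(12,4) = 611501
S(13,5) = 5*1379400 + 611501 = 6897000 + 611501
S(13,5) = 7508501


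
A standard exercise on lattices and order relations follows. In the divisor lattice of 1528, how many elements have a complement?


An element a is complemented if some b has a meet b = bottom, a join b = top.
a is complemented iff gcd(a, n/a)=1, i.e. a is a unitary divisor of 1528.
Complemented elements: 1, 8, 191, 1528
Count: 4


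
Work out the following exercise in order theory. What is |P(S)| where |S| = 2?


Power set = 2^n.
2^2 = 4


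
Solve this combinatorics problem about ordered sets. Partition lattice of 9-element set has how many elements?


B(n) = number of set partitions of an n-element set.
B(n) satisfies the recurrence: B(n+1) = sum_k C(n,k)*B(k).
B(9) = 21147


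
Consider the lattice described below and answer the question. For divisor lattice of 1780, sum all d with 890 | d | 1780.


Interval [890,1780] in divisors of 1780: [890, 1780]
Sum = 2670


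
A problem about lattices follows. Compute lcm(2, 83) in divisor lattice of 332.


In a divisor lattice, join = lcm (least common multiple).
gcd(2,83) = 1
lcm(2,83) = 2*83/gcd = 166/1 = 166


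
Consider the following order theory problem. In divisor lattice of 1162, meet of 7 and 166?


In a divisor lattice, meet = gcd (greatest common divisor).
By Euclidean algorithm or factoring: gcd(7,166) = 1


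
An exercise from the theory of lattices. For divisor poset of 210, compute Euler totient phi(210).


phi(n) = n * prod_{p|n} (1 - 1/p).
Prime divisors of 210: [2, 3, 5, 7]
phi(210) = 210 * (1 - 1/2) * (1 - 1/3) * (1 - 1/5) * (1 - 1/7)
phi(210) = 48


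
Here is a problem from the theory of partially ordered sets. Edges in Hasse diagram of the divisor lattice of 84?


A cover relation a -< b holds when a < b with no c strictly between.
Cover relations:
  1 -< 2
  1 -< 3
  1 -< 7
  2 -< 4
  2 -< 6
  2 -< 14
  3 -< 6
  3 -< 21
  ...12 more
Total: 20


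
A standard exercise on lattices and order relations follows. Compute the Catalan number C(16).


C(n) = C(2n, n) / (n+1).
C(32, 16) = 601080390
C(16) = 601080390 / 17 = 35357670


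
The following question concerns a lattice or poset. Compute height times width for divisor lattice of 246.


Height = length of longest chain minus 1; width = size of largest antichain.
A maximum chain: 1 | 41 | 123 | 246  (height 3).
A maximum antichain: {2, 3, 41}  (width 3).
Product = 3 * 3 = 9


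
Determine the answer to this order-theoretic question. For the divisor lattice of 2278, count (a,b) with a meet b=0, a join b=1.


Complement pair (a,b): a meet b = bottom, a join b = top.
Here: gcd(a,b)=1 and lcm(a,b)=2278, i.e. a*b=2278 with a,b coprime.
Pairs found: (1,2278), (2,1139), (17,134), (34,67), ... (4 more)
Total ordered pairs: 8


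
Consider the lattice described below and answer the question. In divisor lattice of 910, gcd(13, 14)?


Meet=gcd.
gcd(13,14)=1


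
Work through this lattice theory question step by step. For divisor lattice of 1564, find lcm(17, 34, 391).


In a divisor lattice, join = lcm (least common multiple).
Compute lcm iteratively: start with first element, then lcm(current, next).
Elements: [17, 34, 391]
lcm(17,34) = 34
lcm(34,391) = 782
Final lcm = 782


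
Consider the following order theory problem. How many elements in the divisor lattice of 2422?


Divisors of 2422: [1, 2, 7, 14, 173, 346, 1211, 2422]
Count: 8


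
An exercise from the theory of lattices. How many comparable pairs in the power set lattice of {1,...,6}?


A comparable pair {a,b} has a < b or b < a in the order.
Count unordered pairs where one element is strictly below the other.
Examples: {{},{1}}, {{},{2}}, {{},{3}}, {{},{4}}, ...
Total comparable pairs: 665


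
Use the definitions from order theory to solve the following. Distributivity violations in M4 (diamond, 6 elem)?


Distributive law: a ^ (b v c) = (a ^ b) v (a ^ c).
Check all 6^3 = 216 ordered triples (a,b,c).
  e.g. a=a1, b=a2, c=a3: lhs=a1 != rhs=0
  e.g. a=a1, b=a2, c=a4: lhs=a1 != rhs=0
Total violating triples: 24


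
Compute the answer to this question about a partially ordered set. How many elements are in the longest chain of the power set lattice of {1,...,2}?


A chain is a totally ordered subset; we count the number of elements in a maximum chain.
Compute, for each element x, the size of the longest chain ending at x:
  {}: 1
  {1}: 2
  {2}: 2
  {1,2}: 3
A maximum chain: {} < {1} < {1,2}
Number of elements in the longest chain: 3


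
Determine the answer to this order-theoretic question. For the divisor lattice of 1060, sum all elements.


sigma(n) = sum of divisors.
Divisors of 1060: [1, 2, 4, 5, 10, 20, 53, 106, 212, 265, 530, 1060]
Sum = 2268


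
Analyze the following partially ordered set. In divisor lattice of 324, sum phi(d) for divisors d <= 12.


Divisors of 324 up to 12: [1, 2, 3, 4, 6, 9, 12]
phi values: [1, 1, 2, 2, 2, 6, 4]
Sum = 18


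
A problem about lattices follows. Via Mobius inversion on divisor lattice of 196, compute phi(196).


phi(n) = n * prod_{p|n} (1 - 1/p).
Prime divisors of 196: [2, 7]
phi(196) = 196 * (1 - 1/2) * (1 - 1/7)
phi(196) = 84


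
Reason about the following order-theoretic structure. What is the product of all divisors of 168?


Divisors of 168: [1, 2, 3, 4, 6, 7, 8, 12, 14, 21, 24, 28, 42, 56, 84, 168]
Product = n^(d(n)/2) = 168^(16/2)
Product = 634562281237118976


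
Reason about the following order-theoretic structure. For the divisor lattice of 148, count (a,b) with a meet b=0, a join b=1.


Complement pair (a,b): a meet b = bottom, a join b = top.
Here: gcd(a,b)=1 and lcm(a,b)=148, i.e. a*b=148 with a,b coprime.
Pairs found: (1,148), (4,37), (37,4), (148,1)
Total ordered pairs: 4


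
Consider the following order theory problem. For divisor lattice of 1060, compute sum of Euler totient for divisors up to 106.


Divisors of 1060 up to 106: [1, 2, 4, 5, 10, 20, 53, 106]
phi values: [1, 1, 2, 4, 4, 8, 52, 52]
Sum = 124


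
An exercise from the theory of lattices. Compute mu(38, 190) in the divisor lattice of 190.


In a divisor lattice, mu(a,b) = mu(b/a) where mu is the classical Mobius function.
b/a = 190/38 = 5
Prime factorization of 5: primes [5]
5 is squarefree with 1 prime factor(s), so mu(5) = (-1)^1 = -1


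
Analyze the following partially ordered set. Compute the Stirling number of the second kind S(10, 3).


S(n,k) = k*S(n-1,k) + S(n-1,k-1).
S(9,3) = 3025, S(9,2) = 255
S(10,3) = 3*3025 + 255 = 9075 + 255
S(10,3) = 9330


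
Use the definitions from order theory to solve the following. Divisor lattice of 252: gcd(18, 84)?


Meet=gcd.
gcd(18,84)=6


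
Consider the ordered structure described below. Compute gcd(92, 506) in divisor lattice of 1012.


In a divisor lattice, meet = gcd (greatest common divisor).
By Euclidean algorithm or factoring: gcd(92,506) = 46


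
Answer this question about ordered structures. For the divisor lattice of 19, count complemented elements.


An element a is complemented if some b has a meet b = bottom, a join b = top.
a is complemented iff gcd(a, n/a)=1, i.e. a is a unitary divisor of 19.
Complemented elements: 1, 19
Count: 2


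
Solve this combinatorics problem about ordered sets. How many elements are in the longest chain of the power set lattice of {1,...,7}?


A chain is a totally ordered subset; we count the number of elements in a maximum chain.
Compute, for each element x, the size of the longest chain ending at x:
  {}: 1
  {1}: 2
  {2}: 2
  {3}: 2
  {4}: 2
  {5}: 2
  ...
A maximum chain: {} < {1} < {1,2} < {1,2,3} < {1,2,3,4} < {1,2,3,4,5} < {1,2,3,4,5,6} < {1,2,3,4,5,6,7}
Number of elements in the longest chain: 8


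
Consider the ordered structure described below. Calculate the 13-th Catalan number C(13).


C(n) = C(2n, n) / (n+1).
C(26, 13) = 10400600
C(13) = 10400600 / 14 = 742900


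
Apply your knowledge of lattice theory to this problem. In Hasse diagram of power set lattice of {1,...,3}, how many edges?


A cover relation a -< b holds when a < b with no c strictly between.
Cover relations:
  {} -< {1}
  {} -< {2}
  {} -< {3}
  {1} -< {1,2}
  {1} -< {1,3}
  {2} -< {1,2}
  {2} -< {2,3}
  {3} -< {1,3}
  ...4 more
Total: 12


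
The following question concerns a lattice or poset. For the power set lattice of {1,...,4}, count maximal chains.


A maximal chain goes from the minimum element to a maximal element via cover relations.
Counting all min-to-max paths in the cover graph.
Total maximal chains: 24


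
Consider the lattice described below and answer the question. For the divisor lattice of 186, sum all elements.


sigma(n) = sum of divisors.
Divisors of 186: [1, 2, 3, 6, 31, 62, 93, 186]
Sum = 384


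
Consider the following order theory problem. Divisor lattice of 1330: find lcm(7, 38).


In a divisor lattice, join = lcm (least common multiple).
gcd(7,38) = 1
lcm(7,38) = 7*38/gcd = 266/1 = 266


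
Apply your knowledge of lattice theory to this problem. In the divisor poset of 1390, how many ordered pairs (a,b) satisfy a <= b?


The order relation is {(a,b) : a <= b}, reflexive so it includes (a,a).
Examples: (1,1), (1,10), (1,139), (1,1390), (1,2), ...
Total ordered pairs: 27


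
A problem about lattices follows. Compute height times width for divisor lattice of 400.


Height = length of longest chain minus 1; width = size of largest antichain.
A maximum chain: 1 | 5 | 25 | 50 | 100 | 200 | 400  (height 6).
A maximum antichain: {4, 10, 25}  (width 3).
Product = 6 * 3 = 18


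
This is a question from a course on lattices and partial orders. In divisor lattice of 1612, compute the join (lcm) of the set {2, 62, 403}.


In a divisor lattice, join = lcm (least common multiple).
Compute lcm iteratively: start with first element, then lcm(current, next).
Elements: [2, 62, 403]
lcm(2,62) = 62
lcm(62,403) = 806
Final lcm = 806


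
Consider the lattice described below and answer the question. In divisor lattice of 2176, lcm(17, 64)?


Join=lcm.
gcd(17,64)=1
lcm=1088


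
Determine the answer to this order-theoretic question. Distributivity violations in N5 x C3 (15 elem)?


Distributive law: a ^ (b v c) = (a ^ b) v (a ^ c).
Check all 15^3 = 3375 ordered triples (a,b,c).
  e.g. a=(b,0), b=(a,0), c=(c,0): lhs=(b,0) != rhs=(a,0)
  e.g. a=(b,0), b=(a,0), c=(c,1): lhs=(b,0) != rhs=(a,0)
Total violating triples: 54


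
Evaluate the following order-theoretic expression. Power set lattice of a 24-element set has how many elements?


Power set = 2^n.
2^24 = 16777216


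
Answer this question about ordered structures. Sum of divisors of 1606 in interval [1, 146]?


Interval [1,146] in divisors of 1606: [1, 2, 73, 146]
Sum = 222


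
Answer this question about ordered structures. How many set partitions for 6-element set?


B(n) = number of set partitions of an n-element set.
B(n) satisfies the recurrence: B(n+1) = sum_k C(n,k)*B(k).
B(6) = 203


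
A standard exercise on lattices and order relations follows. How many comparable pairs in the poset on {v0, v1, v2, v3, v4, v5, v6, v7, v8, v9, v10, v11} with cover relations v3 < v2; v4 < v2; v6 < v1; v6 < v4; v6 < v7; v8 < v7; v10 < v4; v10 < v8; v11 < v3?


A comparable pair {a,b} has a < b or b < a in the order.
Count unordered pairs where one element is strictly below the other.
Examples: {v1,v6}, {v2,v3}, {v2,v4}, {v2,v6}, ...
Total comparable pairs: 13


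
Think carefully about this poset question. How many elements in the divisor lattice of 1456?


Divisors of 1456: [1, 2, 4, 7, 8, 13, 14, 16, 26, 28, 52, 56, 91, 104, 112, 182, 208, 364, 728, 1456]
Count: 20


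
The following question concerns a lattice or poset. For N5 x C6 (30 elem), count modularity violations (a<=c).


Modular law: if a <= c then a v (b ^ c) = (a v b) ^ c.
Check all triples (a,b,c) with a <= c among 30 elements.
  e.g. a=(a,0), b=(c,0), c=(b,0): lhs=(a,0) != rhs=(b,0)
  e.g. a=(a,0), b=(c,1), c=(b,0): lhs=(a,0) != rhs=(b,0)
Total violating triples: 126


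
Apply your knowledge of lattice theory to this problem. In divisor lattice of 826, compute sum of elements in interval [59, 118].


Interval [59,118] in divisors of 826: [59, 118]
Sum = 177


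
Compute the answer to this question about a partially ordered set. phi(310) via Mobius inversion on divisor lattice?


phi(n) = n * prod_{p|n} (1 - 1/p).
Prime divisors of 310: [2, 5, 31]
phi(310) = 310 * (1 - 1/2) * (1 - 1/5) * (1 - 1/31)
phi(310) = 120


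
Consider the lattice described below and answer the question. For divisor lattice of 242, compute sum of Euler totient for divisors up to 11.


Divisors of 242 up to 11: [1, 2, 11]
phi values: [1, 1, 10]
Sum = 12


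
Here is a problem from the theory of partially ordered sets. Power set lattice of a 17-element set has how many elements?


Power set = 2^n.
2^17 = 131072


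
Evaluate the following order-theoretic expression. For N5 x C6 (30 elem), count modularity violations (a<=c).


Modular law: if a <= c then a v (b ^ c) = (a v b) ^ c.
Check all triples (a,b,c) with a <= c among 30 elements.
  e.g. a=(a,0), b=(c,0), c=(b,0): lhs=(a,0) != rhs=(b,0)
  e.g. a=(a,0), b=(c,1), c=(b,0): lhs=(a,0) != rhs=(b,0)
Total violating triples: 126


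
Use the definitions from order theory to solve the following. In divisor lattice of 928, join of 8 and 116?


In a divisor lattice, join = lcm (least common multiple).
gcd(8,116) = 4
lcm(8,116) = 8*116/gcd = 928/4 = 232


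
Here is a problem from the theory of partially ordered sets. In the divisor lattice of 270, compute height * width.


Height = length of longest chain minus 1; width = size of largest antichain.
A maximum chain: 1 | 5 | 15 | 45 | 135 | 270  (height 5).
A maximum antichain: {6, 9, 10, 15}  (width 4).
Product = 5 * 4 = 20


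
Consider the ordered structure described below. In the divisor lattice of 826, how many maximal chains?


A maximal chain goes from the minimum element to a maximal element via cover relations.
Counting all min-to-max paths in the cover graph.
Total maximal chains: 6


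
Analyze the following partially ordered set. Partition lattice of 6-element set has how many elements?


B(n) = number of set partitions of an n-element set.
B(n) satisfies the recurrence: B(n+1) = sum_k C(n,k)*B(k).
B(6) = 203


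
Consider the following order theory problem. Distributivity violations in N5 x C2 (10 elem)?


Distributive law: a ^ (b v c) = (a ^ b) v (a ^ c).
Check all 10^3 = 1000 ordered triples (a,b,c).
  e.g. a=(b,0), b=(a,0), c=(c,0): lhs=(b,0) != rhs=(a,0)
  e.g. a=(b,0), b=(a,0), c=(c,1): lhs=(b,0) != rhs=(a,0)
Total violating triples: 16


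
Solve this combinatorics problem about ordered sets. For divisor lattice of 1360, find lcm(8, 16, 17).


In a divisor lattice, join = lcm (least common multiple).
Compute lcm iteratively: start with first element, then lcm(current, next).
Elements: [8, 16, 17]
lcm(8,16) = 16
lcm(16,17) = 272
Final lcm = 272


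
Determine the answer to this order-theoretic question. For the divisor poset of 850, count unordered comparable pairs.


A comparable pair {a,b} has a < b or b < a in the order.
Count unordered pairs where one element is strictly below the other.
Examples: {1,2}, {1,5}, {1,10}, {1,17}, ...
Total comparable pairs: 42


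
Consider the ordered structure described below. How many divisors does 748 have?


Divisors of 748: [1, 2, 4, 11, 17, 22, 34, 44, 68, 187, 374, 748]
Count: 12


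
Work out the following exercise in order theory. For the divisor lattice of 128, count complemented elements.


An element a is complemented if some b has a meet b = bottom, a join b = top.
a is complemented iff gcd(a, n/a)=1, i.e. a is a unitary divisor of 128.
Complemented elements: 1, 128
Count: 2


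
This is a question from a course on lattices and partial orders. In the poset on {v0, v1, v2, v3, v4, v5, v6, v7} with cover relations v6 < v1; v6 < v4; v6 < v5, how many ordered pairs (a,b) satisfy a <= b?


The order relation is {(a,b) : a <= b}, reflexive so it includes (a,a).
Examples: (v0,v0), (v1,v1), (v2,v2), (v3,v3), (v4,v4), ...
Total ordered pairs: 11


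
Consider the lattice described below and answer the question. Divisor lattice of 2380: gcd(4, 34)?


Meet=gcd.
gcd(4,34)=2


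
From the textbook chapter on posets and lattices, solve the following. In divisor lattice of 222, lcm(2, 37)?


Join=lcm.
gcd(2,37)=1
lcm=74


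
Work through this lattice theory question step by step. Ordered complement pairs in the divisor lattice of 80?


Complement pair (a,b): a meet b = bottom, a join b = top.
Here: gcd(a,b)=1 and lcm(a,b)=80, i.e. a*b=80 with a,b coprime.
Pairs found: (1,80), (5,16), (16,5), (80,1)
Total ordered pairs: 4


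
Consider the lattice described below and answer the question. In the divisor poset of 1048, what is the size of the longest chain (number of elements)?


A chain is a totally ordered subset; we count the number of elements in a maximum chain.
Compute, for each element x, the size of the longest chain ending at x:
  1: 1
  2: 2
  131: 2
  4: 3
  8: 4
  262: 3
  ...
A maximum chain: 1 < 2 < 4 < 8 < 1048
Number of elements in the longest chain: 5


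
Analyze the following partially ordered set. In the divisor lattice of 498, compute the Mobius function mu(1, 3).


In a divisor lattice, mu(a,b) = mu(b/a) where mu is the classical Mobius function.
b/a = 3/1 = 3
Prime factorization of 3: primes [3]
3 is squarefree with 1 prime factor(s), so mu(3) = (-1)^1 = -1


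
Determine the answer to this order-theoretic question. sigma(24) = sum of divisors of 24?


sigma(n) = sum of divisors.
Divisors of 24: [1, 2, 3, 4, 6, 8, 12, 24]
Sum = 60


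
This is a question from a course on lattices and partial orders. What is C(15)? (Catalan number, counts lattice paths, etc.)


C(n) = C(2n, n) / (n+1).
C(30, 15) = 155117520
C(15) = 155117520 / 16 = 9694845


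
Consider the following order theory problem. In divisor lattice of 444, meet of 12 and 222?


In a divisor lattice, meet = gcd (greatest common divisor).
By Euclidean algorithm or factoring: gcd(12,222) = 6


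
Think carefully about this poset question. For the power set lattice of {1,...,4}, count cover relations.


A cover relation a -< b holds when a < b with no c strictly between.
Cover relations:
  {} -< {1}
  {} -< {2}
  {} -< {3}
  {} -< {4}
  {1} -< {1,2}
  {1} -< {1,3}
  {1} -< {1,4}
  {2} -< {1,2}
  ...24 more
Total: 32


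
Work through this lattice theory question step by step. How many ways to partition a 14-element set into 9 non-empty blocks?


S(n,k) = k*S(n-1,k) + S(n-1,k-1).
S(13,9) = 359502, S(13,8) = 1899612
S(14,9) = 9*359502 + 1899612 = 3235518 + 1899612
S(14,9) = 5135130


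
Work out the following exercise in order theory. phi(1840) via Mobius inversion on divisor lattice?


phi(n) = n * prod_{p|n} (1 - 1/p).
Prime divisors of 1840: [2, 5, 23]
phi(1840) = 1840 * (1 - 1/2) * (1 - 1/5) * (1 - 1/23)
phi(1840) = 704


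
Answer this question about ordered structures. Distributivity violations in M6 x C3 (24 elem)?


Distributive law: a ^ (b v c) = (a ^ b) v (a ^ c).
Check all 24^3 = 13824 ordered triples (a,b,c).
  e.g. a=(a1,0), b=(a2,0), c=(a3,0): lhs=(a1,0) != rhs=(0,0)
  e.g. a=(a1,0), b=(a2,0), c=(a3,1): lhs=(a1,0) != rhs=(0,0)
Total violating triples: 3240


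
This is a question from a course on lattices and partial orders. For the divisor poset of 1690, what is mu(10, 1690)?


In a divisor lattice, mu(a,b) = mu(b/a) where mu is the classical Mobius function.
b/a = 1690/10 = 169
Prime factorization of 169: primes [13]
169 is not squarefree, so mu(169) = 0


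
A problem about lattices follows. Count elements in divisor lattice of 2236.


Divisors of 2236: [1, 2, 4, 13, 26, 43, 52, 86, 172, 559, 1118, 2236]
Count: 12


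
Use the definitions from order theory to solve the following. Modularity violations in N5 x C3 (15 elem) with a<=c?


Modular law: if a <= c then a v (b ^ c) = (a v b) ^ c.
Check all triples (a,b,c) with a <= c among 15 elements.
  e.g. a=(a,0), b=(c,0), c=(b,0): lhs=(a,0) != rhs=(b,0)
  e.g. a=(a,0), b=(c,1), c=(b,0): lhs=(a,0) != rhs=(b,0)
Total violating triples: 18


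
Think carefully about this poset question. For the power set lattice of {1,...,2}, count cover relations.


A cover relation a -< b holds when a < b with no c strictly between.
Cover relations:
  {} -< {1}
  {} -< {2}
  {1} -< {1,2}
  {2} -< {1,2}
Total: 4


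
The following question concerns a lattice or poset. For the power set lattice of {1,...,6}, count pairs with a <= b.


The order relation is {(a,b) : a <= b}, reflexive so it includes (a,a).
Examples: ({},{}), ({},{1,2}), ({},{1,2,3}), ({},{1,2,3,4}), ({},{1,2,3,4,5}), ...
Total ordered pairs: 729


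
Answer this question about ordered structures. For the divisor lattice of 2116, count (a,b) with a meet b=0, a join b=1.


Complement pair (a,b): a meet b = bottom, a join b = top.
Here: gcd(a,b)=1 and lcm(a,b)=2116, i.e. a*b=2116 with a,b coprime.
Pairs found: (1,2116), (4,529), (529,4), (2116,1)
Total ordered pairs: 4


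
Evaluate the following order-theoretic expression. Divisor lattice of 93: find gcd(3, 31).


In a divisor lattice, meet = gcd (greatest common divisor).
By Euclidean algorithm or factoring: gcd(3,31) = 1


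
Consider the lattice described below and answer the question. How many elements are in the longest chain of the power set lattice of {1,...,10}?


A chain is a totally ordered subset; we count the number of elements in a maximum chain.
Compute, for each element x, the size of the longest chain ending at x:
  {}: 1
  {1}: 2
  {2}: 2
  {3}: 2
  {4}: 2
  {5}: 2
  ...
A maximum chain: {} < {1} < {1,2} < {1,2,3} < {1,2,3,4} < {1,2,3,4,5} < {1,2,3,4,5,6} < {1,2,3,4,5,6,7} < {1,2,3,4,5,6,7,8} < {1,2,3,4,5,6,7,8,9} < {1,2,3,4,5,6,7,8,9,10}
Number of elements in the longest chain: 11


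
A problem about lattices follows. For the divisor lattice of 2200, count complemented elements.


An element a is complemented if some b has a meet b = bottom, a join b = top.
a is complemented iff gcd(a, n/a)=1, i.e. a is a unitary divisor of 2200.
Complemented elements: 1, 8, 11, 25, 88, 200, ... (2 more)
Count: 8


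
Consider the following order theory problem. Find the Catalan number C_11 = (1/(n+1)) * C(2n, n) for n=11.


C(n) = C(2n, n) / (n+1).
C(22, 11) = 705432
C(11) = 705432 / 12 = 58786


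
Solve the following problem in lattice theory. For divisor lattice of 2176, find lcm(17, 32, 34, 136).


In a divisor lattice, join = lcm (least common multiple).
Compute lcm iteratively: start with first element, then lcm(current, next).
Elements: [17, 32, 34, 136]
lcm(17,32) = 544
lcm(544,34) = 544
lcm(544,136) = 544
Final lcm = 544


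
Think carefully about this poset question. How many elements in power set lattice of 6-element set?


Power set = 2^n.
2^6 = 64


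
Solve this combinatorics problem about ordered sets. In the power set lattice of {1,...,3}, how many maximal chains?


A maximal chain goes from the minimum element to a maximal element via cover relations.
Counting all min-to-max paths in the cover graph.
Total maximal chains: 6


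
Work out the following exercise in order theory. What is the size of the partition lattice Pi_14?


B(n) = number of set partitions of an n-element set.
B(n) satisfies the recurrence: B(n+1) = sum_k C(n,k)*B(k).
B(14) = 190899322


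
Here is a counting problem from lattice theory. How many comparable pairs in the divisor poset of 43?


A comparable pair {a,b} has a < b or b < a in the order.
Count unordered pairs where one element is strictly below the other.
Examples: {1,43}
Total comparable pairs: 1


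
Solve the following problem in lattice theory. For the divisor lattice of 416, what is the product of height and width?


Height = length of longest chain minus 1; width = size of largest antichain.
A maximum chain: 1 | 13 | 26 | 52 | 104 | 208 | 416  (height 6).
A maximum antichain: {2, 13}  (width 2).
Product = 6 * 2 = 12


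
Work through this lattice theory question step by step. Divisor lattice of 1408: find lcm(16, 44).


In a divisor lattice, join = lcm (least common multiple).
gcd(16,44) = 4
lcm(16,44) = 16*44/gcd = 704/4 = 176


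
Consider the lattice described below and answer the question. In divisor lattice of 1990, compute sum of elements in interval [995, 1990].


Interval [995,1990] in divisors of 1990: [995, 1990]
Sum = 2985


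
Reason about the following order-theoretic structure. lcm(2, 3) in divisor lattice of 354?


Join=lcm.
gcd(2,3)=1
lcm=6


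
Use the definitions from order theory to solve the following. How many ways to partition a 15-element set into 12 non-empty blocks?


S(n,k) = k*S(n-1,k) + S(n-1,k-1).
S(14,12) = 3367, S(14,11) = 66066
S(15,12) = 12*3367 + 66066 = 40404 + 66066
S(15,12) = 106470


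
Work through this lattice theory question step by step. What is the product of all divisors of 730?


Divisors of 730: [1, 2, 5, 10, 73, 146, 365, 730]
Product = n^(d(n)/2) = 730^(8/2)
Product = 283982410000


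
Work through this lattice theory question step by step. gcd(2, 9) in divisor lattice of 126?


Meet=gcd.
gcd(2,9)=1


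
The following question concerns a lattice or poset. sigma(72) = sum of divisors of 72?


sigma(n) = sum of divisors.
Divisors of 72: [1, 2, 3, 4, 6, 8, 9, 12, 18, 24, 36, 72]
Sum = 195


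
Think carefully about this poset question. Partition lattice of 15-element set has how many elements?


B(n) = number of set partitions of an n-element set.
B(n) satisfies the recurrence: B(n+1) = sum_k C(n,k)*B(k).
B(15) = 1382958545


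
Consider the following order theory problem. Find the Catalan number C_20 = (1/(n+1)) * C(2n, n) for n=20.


C(n) = C(2n, n) / (n+1).
C(40, 20) = 137846528820
C(20) = 137846528820 / 21 = 6564120420


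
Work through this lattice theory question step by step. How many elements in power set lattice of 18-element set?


Power set = 2^n.
2^18 = 262144


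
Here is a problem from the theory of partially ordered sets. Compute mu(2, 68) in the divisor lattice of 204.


In a divisor lattice, mu(a,b) = mu(b/a) where mu is the classical Mobius function.
b/a = 68/2 = 34
Prime factorization of 34: primes [2, 17]
34 is squarefree with 2 prime factor(s), so mu(34) = (-1)^2 = 1


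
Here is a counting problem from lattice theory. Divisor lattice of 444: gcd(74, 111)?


Meet=gcd.
gcd(74,111)=37


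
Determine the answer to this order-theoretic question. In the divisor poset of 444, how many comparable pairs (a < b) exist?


A comparable pair {a,b} has a < b or b < a in the order.
Count unordered pairs where one element is strictly below the other.
Examples: {1,2}, {1,3}, {1,4}, {1,6}, ...
Total comparable pairs: 42


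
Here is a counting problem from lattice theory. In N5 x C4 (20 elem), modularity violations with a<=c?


Modular law: if a <= c then a v (b ^ c) = (a v b) ^ c.
Check all triples (a,b,c) with a <= c among 20 elements.
  e.g. a=(a,0), b=(c,0), c=(b,0): lhs=(a,0) != rhs=(b,0)
  e.g. a=(a,0), b=(c,1), c=(b,0): lhs=(a,0) != rhs=(b,0)
Total violating triples: 40


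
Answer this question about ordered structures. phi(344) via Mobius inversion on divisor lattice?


phi(n) = n * prod_{p|n} (1 - 1/p).
Prime divisors of 344: [2, 43]
phi(344) = 344 * (1 - 1/2) * (1 - 1/43)
phi(344) = 168


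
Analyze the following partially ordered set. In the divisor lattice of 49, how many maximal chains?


A maximal chain goes from the minimum element to a maximal element via cover relations.
Counting all min-to-max paths in the cover graph.
Total maximal chains: 1


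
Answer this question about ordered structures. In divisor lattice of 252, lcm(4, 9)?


Join=lcm.
gcd(4,9)=1
lcm=36


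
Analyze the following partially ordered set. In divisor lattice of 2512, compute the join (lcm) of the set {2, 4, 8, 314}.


In a divisor lattice, join = lcm (least common multiple).
Compute lcm iteratively: start with first element, then lcm(current, next).
Elements: [2, 4, 8, 314]
lcm(2,4) = 4
lcm(4,8) = 8
lcm(8,314) = 1256
Final lcm = 1256


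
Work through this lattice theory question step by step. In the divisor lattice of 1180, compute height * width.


Height = length of longest chain minus 1; width = size of largest antichain.
A maximum chain: 1 | 59 | 295 | 590 | 1180  (height 4).
A maximum antichain: {4, 10, 118, 295}  (width 4).
Product = 4 * 4 = 16


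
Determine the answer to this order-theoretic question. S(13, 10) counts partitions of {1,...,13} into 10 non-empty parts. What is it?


S(n,k) = k*S(n-1,k) + S(n-1,k-1).
S(12,10) = 1705, S(12,9) = 22275
S(13,10) = 10*1705 + 22275 = 17050 + 22275
S(13,10) = 39325


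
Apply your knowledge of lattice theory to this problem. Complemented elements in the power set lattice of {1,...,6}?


An element a is complemented if some b has a meet b = bottom, a join b = top.
every subset A has complement S\A, so all elements are complemented.
Complemented elements: {}, {1}, {2}, {3}, {4}, {5}, ... (58 more)
Count: 64
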